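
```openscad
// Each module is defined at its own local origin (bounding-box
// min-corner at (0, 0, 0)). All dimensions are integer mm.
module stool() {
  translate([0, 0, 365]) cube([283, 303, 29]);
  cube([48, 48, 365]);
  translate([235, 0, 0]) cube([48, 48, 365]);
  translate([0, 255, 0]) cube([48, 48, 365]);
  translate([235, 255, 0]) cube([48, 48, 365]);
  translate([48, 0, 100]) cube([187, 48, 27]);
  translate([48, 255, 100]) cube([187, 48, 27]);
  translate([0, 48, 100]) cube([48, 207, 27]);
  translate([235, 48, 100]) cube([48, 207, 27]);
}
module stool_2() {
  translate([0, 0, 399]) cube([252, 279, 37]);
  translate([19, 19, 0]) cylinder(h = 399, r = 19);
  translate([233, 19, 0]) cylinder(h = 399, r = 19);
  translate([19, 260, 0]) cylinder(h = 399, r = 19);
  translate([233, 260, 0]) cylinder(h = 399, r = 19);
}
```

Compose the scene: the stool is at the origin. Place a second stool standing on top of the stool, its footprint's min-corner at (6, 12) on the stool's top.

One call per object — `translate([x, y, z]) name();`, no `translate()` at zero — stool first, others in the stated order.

stool();
translate([6, 12, 394]) stool_2();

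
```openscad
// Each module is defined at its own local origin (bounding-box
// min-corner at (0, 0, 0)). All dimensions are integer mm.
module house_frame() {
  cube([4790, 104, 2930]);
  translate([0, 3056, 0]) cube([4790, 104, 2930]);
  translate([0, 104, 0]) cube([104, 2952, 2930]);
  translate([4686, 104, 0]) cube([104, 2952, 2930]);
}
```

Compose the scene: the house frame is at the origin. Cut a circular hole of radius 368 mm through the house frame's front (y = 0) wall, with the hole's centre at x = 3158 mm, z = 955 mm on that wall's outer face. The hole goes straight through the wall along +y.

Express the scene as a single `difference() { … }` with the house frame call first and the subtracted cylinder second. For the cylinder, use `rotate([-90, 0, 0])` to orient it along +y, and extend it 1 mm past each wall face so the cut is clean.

difference() {
  house_frame();
  translate([3158, -1, 955]) rotate([-90, 0, 0]) cylinder(h = 106, r = 368);
}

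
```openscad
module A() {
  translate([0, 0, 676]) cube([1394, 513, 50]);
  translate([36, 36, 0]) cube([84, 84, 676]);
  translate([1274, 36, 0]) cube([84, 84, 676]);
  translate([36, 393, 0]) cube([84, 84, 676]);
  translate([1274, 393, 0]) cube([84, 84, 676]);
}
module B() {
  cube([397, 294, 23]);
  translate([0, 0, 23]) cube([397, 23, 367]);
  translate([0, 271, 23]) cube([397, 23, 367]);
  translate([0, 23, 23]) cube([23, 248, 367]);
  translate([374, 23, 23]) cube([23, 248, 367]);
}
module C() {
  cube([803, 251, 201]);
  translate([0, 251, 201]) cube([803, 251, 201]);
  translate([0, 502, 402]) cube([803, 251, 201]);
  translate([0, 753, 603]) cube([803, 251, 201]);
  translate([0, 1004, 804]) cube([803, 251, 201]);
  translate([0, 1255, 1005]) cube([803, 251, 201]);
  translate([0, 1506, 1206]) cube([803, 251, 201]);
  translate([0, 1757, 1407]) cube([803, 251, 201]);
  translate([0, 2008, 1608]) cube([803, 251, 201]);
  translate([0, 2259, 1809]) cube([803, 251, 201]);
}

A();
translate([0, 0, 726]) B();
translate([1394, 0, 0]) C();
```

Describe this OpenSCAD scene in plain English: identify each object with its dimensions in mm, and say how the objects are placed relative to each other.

A is a table: top 1394 mm (x) × 513 mm (y), 50 mm thick, upper face at z = 726 mm, on four 84×84 mm square legs, each inset 36 mm from the nearest pair of top edges, running from z = 0 to the bottom of the top.

B is an open storage box with external size 397×294×390 mm and wall thickness 23 mm (the base is also 23 mm thick). The base covers the whole footprint; the four walls stand on the base, with the y-facing walls full-width and the x-facing walls fitting between their inner faces.

C is a straight staircase of 10 solid steps. Each step is 803 mm wide (x), 251 mm deep (y, the going) and 201 mm tall (the rise). The first step rests on the floor; each subsequent step sits one going further in +y and one rise higher in +z, directly behind and above the previous step with no overlap.

The open box is on top of the table. The staircase is against the table's +x side, with their −y faces flush.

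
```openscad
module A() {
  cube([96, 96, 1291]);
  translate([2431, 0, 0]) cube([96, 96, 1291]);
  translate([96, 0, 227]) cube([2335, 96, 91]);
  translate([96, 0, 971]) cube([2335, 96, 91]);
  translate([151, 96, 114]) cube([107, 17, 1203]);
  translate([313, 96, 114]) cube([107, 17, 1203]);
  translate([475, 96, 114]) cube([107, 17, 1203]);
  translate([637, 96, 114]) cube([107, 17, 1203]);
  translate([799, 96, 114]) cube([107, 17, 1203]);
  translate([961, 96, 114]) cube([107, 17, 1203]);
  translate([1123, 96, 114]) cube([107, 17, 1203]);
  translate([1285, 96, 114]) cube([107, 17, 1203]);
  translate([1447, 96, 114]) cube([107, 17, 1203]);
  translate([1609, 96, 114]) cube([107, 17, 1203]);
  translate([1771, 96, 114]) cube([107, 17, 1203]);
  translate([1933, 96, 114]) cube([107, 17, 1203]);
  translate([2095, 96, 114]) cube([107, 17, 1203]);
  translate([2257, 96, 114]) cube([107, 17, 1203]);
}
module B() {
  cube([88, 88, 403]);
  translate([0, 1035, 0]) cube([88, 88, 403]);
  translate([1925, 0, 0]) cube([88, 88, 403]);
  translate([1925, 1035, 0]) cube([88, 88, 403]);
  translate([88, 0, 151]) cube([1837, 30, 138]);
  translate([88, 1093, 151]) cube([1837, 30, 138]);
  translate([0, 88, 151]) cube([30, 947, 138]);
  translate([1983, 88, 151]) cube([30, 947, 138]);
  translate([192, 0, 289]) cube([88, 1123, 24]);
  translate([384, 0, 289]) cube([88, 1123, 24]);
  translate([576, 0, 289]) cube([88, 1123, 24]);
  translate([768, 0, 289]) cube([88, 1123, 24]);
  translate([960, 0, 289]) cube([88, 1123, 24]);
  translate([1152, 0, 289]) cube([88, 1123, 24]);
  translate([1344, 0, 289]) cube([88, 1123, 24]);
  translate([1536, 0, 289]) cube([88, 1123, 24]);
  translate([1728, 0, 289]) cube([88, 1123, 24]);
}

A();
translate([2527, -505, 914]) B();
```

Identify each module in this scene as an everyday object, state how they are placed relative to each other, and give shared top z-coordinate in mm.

A is a fence section. B is a bed frame. The bed frame is beside the fence section with their tops flush at z = 1317. The shared top z-coordinate is 1317 mm.

Both tops at z = 1317 mm.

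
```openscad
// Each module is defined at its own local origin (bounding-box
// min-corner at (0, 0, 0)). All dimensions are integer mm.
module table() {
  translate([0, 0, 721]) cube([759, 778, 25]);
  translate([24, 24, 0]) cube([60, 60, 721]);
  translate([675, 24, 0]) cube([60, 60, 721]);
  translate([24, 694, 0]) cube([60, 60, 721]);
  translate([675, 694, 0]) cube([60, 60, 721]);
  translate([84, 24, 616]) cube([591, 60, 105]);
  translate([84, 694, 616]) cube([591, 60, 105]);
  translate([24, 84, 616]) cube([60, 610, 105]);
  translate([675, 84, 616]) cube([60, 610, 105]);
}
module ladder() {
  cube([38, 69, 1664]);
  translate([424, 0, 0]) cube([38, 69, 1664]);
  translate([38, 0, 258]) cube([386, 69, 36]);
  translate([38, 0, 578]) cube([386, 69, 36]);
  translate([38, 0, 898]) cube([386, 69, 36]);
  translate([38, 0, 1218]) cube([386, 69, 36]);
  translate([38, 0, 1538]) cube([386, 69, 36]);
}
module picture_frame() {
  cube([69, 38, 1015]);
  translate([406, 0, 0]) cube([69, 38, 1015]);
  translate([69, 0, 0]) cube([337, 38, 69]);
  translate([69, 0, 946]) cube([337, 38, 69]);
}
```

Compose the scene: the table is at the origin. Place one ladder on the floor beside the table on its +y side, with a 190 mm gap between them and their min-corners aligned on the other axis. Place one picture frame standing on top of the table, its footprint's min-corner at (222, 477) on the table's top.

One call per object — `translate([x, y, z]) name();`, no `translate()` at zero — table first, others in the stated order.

table();
translate([0, 968, 0]) ladder();
translate([222, 477, 746]) picture_frame();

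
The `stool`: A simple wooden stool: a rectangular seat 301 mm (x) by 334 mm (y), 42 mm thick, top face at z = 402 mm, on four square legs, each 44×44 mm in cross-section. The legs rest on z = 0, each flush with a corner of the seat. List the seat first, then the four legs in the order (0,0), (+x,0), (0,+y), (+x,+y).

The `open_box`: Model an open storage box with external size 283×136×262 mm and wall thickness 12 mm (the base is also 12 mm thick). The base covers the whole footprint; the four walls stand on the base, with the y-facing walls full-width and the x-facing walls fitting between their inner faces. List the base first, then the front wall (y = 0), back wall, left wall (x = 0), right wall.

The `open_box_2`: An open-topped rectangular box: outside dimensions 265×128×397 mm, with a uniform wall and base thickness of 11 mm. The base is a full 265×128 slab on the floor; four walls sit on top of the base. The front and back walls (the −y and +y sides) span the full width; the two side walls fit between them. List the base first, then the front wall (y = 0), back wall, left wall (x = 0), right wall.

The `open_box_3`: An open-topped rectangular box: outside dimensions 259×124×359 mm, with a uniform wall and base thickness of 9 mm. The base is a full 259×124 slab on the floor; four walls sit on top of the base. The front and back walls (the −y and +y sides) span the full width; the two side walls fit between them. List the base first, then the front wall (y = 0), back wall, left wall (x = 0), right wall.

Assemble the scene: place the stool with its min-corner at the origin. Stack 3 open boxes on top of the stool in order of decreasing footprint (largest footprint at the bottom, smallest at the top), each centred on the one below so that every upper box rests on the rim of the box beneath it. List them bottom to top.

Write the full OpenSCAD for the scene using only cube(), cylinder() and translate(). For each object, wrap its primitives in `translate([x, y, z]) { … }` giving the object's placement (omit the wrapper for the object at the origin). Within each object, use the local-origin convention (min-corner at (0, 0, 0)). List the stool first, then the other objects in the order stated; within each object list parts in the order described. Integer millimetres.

translate([0, 0, 360]) cube([301, 334, 42]);
cube([44, 44, 360]);
translate([257, 0, 0]) cube([44, 44, 360]);
translate([0, 290, 0]) cube([44, 44, 360]);
translate([257, 290, 0]) cube([44, 44, 360]);
translate([9, 99, 402]) {
  cube([283, 136, 12]);
  translate([0, 0, 12]) cube([283, 12, 250]);
  translate([0, 124, 12]) cube([283, 12, 250]);
  translate([0, 12, 12]) cube([12, 112, 250]);
  translate([271, 12, 12]) cube([12, 112, 250]);
}
translate([18, 103, 664]) {
  cube([265, 128, 11]);
  translate([0, 0, 11]) cube([265, 11, 386]);
  translate([0, 117, 11]) cube([265, 11, 386]);
  translate([0, 11, 11]) cube([11, 106, 386]);
  translate([254, 11, 11]) cube([11, 106, 386]);
}
translate([21, 105, 1061]) {
  cube([259, 124, 9]);
  translate([0, 0, 9]) cube([259, 9, 350]);
  translate([0, 115, 9]) cube([259, 9, 350]);
  translate([0, 9, 9]) cube([9, 106, 350]);
  translate([250, 9, 9]) cube([9, 106, 350]);
}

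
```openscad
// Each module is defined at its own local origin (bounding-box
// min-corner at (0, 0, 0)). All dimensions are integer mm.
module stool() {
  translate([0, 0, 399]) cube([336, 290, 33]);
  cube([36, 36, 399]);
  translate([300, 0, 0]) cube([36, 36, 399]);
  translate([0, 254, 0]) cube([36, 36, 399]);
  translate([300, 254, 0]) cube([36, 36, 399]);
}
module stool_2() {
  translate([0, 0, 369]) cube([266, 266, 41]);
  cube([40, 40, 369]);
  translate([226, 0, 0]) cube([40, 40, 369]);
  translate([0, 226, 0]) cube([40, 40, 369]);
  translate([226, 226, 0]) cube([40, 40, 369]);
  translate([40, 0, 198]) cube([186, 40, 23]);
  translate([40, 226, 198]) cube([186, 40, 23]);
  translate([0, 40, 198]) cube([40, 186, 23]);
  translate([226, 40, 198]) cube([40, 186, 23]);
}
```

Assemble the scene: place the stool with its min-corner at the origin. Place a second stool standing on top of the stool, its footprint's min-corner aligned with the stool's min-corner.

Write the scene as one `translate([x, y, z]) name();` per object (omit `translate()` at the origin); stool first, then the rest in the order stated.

stool();
translate([0, 0, 432]) stool_2();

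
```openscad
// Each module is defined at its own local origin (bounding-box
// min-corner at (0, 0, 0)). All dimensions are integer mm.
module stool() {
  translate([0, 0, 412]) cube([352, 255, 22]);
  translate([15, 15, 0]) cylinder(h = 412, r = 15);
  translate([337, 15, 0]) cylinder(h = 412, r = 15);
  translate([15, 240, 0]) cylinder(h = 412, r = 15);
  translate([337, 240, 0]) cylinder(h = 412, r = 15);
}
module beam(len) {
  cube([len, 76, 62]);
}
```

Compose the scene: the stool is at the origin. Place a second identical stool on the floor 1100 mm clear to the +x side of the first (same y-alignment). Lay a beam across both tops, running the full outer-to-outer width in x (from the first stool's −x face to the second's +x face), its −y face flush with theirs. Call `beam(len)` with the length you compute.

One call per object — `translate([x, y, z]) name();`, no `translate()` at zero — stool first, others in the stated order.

stool();
translate([1452, 0, 0]) stool();
translate([0, 0, 434]) beam(1804);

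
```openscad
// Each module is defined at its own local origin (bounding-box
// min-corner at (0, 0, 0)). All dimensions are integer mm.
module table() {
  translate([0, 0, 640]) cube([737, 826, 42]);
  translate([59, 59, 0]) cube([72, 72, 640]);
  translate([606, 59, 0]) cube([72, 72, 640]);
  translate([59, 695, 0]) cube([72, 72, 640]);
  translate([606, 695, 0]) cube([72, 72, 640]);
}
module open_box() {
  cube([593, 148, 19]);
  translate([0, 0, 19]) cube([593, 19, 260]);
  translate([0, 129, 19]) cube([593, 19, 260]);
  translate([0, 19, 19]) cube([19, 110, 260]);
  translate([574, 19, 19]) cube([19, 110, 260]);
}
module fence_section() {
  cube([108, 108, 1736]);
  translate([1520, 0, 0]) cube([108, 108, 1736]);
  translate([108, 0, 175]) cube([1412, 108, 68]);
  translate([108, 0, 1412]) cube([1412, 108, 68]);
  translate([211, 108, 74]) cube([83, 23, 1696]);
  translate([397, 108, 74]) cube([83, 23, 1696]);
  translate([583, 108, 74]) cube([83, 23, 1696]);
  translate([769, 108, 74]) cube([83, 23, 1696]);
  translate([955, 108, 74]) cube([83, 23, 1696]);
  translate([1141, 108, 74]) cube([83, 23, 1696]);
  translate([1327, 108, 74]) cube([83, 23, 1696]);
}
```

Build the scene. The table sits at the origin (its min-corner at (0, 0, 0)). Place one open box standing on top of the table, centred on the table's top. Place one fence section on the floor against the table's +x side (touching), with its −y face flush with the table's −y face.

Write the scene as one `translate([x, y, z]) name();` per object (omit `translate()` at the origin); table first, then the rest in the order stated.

table();
translate([72, 339, 682]) open_box();
translate([737, 0, 0]) fence_section();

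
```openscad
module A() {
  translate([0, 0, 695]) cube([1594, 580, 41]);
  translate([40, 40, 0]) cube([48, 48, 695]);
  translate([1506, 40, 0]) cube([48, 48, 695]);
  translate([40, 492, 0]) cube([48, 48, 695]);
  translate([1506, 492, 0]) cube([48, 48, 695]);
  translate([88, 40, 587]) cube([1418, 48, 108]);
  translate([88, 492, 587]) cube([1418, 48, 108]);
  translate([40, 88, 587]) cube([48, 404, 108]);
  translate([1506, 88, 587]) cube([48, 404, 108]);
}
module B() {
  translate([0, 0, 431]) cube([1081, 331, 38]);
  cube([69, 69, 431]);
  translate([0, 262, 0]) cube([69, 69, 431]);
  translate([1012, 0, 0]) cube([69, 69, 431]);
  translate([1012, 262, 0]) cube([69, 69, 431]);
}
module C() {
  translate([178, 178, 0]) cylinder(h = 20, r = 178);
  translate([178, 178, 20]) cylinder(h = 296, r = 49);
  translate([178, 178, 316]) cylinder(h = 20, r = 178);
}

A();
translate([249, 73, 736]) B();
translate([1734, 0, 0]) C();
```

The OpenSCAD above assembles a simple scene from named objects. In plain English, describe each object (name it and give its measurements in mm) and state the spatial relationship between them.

A is a rectangular dining table. The top is 1594×580×41 mm with its upper surface at z = 736 mm. It stands on four 48×48 mm square legs, each inset 40 mm from the nearest pair of top edges, running from the floor to the underside of the top. Four apron rails, 48 mm thick and 108 mm tall, run between adjacent legs with their top edges flush with the underside of the top and their outer faces flush with the legs' outer faces.

B is a bench: a 1081×331 mm seat slab, 38 mm thick, top at z = 469 mm, on four 69×69 mm square legs flush with the seat corners and standing on z = 0.

C is a spool: two coaxial disc flanges of radius 178 mm and thickness 20 mm, joined by a core cylinder of radius 49 mm and height 296 mm. The lower flange rests on z = 0 and the three cylinders share a vertical axis.

The bench is on top of the table. The spool is on the floor beside the table on its +x side.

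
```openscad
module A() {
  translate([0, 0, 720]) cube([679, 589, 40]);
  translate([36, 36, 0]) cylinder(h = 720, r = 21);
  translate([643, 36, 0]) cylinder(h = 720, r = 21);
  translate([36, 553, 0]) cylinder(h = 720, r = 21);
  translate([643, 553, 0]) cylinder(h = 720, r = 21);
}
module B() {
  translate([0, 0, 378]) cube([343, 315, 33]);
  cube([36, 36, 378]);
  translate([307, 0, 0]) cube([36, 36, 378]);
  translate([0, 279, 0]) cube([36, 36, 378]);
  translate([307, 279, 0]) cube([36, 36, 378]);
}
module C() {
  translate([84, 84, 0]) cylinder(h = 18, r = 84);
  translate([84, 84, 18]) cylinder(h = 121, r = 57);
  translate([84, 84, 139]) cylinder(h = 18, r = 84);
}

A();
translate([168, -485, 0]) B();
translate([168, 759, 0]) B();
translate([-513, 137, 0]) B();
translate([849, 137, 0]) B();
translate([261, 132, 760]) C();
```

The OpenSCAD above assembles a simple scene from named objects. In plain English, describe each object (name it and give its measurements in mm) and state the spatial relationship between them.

A is a table with a 679×589 mm rectangular top, 40 mm thick, top surface at z = 760 mm, supported by four round legs of 42 mm diameter, each leg's bounding box inset 15 mm from the nearest pair of top edges, running from the floor.

B is a four-legged stool. The seat is a 343×315×33 mm slab whose top surface is at z = 411 mm; four square legs, each 36×36 mm in cross-section, run from the floor (z = 0) to the underside of the seat, each flush with a corner of the seat.

C is a spool: two coaxial disc flanges of radius 84 mm and thickness 18 mm, joined by a core cylinder of radius 57 mm and height 121 mm. The lower flange rests on z = 0 and the three cylinders share a vertical axis.

Four stools sit around the table at the −y, +y, −x, +x sides. The spool is on top of the table.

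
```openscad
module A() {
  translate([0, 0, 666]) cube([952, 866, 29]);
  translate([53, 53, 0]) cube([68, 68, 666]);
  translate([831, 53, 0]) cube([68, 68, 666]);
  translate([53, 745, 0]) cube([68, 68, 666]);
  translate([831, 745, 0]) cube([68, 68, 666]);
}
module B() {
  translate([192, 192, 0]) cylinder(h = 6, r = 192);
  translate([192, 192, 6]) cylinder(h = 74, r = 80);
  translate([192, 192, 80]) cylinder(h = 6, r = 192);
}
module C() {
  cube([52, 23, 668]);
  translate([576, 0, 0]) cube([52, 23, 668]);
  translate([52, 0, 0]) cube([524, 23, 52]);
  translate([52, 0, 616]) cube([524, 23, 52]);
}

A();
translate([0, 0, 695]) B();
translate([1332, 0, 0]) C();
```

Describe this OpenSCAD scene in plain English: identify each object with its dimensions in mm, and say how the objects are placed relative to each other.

A is a table with a 952×866 mm rectangular top, 29 mm thick, top surface at z = 695 mm, supported by four 68×68 mm square legs, each inset 53 mm from the nearest pair of top edges, running from the floor.

B is a spool: two coaxial disc flanges of radius 192 mm and thickness 6 mm, joined by a core cylinder of radius 80 mm and height 74 mm. The lower flange rests on z = 0 and the three cylinders share a vertical axis.

C is a rectangular picture frame lying in the x–z plane (depth along y). The opening is 524 mm wide (x) by 564 mm tall (z), surrounded by a border 52 mm wide on all four sides. The frame is 23 mm deep and is made of two full-height vertical stiles with two horizontal rails fitted between them.

The spool is on top of the table. The picture frame is on the floor beside the table on its +x side.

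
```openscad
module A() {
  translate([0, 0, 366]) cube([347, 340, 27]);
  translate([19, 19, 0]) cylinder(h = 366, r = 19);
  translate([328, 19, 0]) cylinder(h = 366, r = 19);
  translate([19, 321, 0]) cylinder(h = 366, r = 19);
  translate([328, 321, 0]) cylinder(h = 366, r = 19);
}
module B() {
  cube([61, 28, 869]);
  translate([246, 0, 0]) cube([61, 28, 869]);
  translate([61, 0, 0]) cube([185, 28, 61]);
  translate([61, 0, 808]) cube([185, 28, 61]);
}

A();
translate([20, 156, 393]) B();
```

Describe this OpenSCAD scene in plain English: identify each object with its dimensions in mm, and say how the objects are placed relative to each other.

A is a simple wooden stool: a rectangular seat 347 mm (x) by 340 mm (y), 27 mm thick, top face at z = 393 mm, on four round legs, each 38 mm in diameter. The legs rest on z = 0, each leg's axis is inset half a diameter from the nearest pair of seat edges (so the leg's bounding box is flush with the corner).

B is a picture frame with a 185×747 mm rectangular opening (x by z) and a uniform 61 mm border on every side. Frame depth is 28 mm along y. It is built from two vertical stiles running the full outside height and two horizontal rails spanning the gap between the stiles.

The picture frame is on top of the stool, centred.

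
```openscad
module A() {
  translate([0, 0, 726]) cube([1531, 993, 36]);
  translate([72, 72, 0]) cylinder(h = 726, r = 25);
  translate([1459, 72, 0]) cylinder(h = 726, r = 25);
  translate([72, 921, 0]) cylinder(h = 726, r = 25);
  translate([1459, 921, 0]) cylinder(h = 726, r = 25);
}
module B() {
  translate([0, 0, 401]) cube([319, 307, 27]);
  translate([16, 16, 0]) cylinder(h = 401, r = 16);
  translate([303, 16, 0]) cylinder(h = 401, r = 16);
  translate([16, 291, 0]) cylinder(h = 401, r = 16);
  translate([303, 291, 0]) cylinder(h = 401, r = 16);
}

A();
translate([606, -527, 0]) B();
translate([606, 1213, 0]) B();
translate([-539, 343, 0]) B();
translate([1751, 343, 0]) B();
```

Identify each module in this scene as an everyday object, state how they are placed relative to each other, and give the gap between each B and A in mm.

A is a table. B is a stool. Four stools sit around the table at the −y, +y, −x, +x sides. The gap between each stool and the table is 220 mm.

Each stool's nearest face is 220 mm from the table's bounding box.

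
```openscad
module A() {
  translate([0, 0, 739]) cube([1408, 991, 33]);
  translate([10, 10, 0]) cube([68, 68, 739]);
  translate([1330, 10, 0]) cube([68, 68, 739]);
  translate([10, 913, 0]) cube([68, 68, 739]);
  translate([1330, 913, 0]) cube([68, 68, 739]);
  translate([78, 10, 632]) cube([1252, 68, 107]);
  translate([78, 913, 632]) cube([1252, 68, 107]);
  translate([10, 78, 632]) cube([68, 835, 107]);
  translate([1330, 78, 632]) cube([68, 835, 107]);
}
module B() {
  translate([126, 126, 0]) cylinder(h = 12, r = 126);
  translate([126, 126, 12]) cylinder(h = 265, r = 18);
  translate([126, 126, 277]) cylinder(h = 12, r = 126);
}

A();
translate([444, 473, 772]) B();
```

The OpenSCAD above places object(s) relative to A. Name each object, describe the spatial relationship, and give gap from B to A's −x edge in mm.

The spool's min-x is at 444; the table's min-x is 0; gap = 444 mm.

A is a table. B is a spool. The spool is on top of the table. The gap from the spool to the table's −x edge is 444 mm.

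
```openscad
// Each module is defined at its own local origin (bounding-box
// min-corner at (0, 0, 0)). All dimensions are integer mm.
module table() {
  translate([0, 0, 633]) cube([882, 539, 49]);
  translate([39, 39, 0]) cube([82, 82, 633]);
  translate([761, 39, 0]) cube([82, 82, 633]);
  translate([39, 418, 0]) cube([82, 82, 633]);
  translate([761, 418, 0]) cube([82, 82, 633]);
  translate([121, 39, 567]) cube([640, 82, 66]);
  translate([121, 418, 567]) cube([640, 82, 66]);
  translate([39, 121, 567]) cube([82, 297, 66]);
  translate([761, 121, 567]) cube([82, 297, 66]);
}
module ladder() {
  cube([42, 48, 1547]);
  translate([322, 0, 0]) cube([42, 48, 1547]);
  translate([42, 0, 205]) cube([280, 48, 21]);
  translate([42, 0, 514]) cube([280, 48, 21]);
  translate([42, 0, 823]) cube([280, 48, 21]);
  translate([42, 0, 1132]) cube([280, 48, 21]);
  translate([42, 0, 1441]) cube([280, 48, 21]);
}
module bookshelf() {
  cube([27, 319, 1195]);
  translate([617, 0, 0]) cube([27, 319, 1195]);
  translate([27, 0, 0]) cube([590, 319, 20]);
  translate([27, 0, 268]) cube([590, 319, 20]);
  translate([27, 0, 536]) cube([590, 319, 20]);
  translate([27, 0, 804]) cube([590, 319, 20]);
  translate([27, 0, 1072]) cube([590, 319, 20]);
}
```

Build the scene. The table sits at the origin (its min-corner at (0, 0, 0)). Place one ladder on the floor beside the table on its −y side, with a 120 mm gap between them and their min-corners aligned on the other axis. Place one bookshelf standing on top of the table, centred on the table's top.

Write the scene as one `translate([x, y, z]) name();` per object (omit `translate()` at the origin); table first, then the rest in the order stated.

table();
translate([0, -168, 0]) ladder();
translate([119, 110, 682]) bookshelf();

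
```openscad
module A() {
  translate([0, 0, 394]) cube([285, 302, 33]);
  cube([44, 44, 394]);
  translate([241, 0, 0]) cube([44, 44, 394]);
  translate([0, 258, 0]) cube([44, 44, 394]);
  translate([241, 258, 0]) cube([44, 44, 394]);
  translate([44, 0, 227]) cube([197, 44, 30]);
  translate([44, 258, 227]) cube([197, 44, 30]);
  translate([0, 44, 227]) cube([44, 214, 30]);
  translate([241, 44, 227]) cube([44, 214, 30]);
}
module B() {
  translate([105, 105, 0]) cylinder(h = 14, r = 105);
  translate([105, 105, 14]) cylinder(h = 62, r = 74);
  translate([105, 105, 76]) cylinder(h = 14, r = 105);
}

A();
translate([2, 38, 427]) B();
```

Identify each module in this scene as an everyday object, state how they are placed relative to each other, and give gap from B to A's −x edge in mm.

The spool's min-x is at 2; the stool's min-x is 0; gap = 2 mm.

A is a stool. B is a spool. The spool is on top of the stool. The gap from the spool to the stool's −x edge is 2 mm.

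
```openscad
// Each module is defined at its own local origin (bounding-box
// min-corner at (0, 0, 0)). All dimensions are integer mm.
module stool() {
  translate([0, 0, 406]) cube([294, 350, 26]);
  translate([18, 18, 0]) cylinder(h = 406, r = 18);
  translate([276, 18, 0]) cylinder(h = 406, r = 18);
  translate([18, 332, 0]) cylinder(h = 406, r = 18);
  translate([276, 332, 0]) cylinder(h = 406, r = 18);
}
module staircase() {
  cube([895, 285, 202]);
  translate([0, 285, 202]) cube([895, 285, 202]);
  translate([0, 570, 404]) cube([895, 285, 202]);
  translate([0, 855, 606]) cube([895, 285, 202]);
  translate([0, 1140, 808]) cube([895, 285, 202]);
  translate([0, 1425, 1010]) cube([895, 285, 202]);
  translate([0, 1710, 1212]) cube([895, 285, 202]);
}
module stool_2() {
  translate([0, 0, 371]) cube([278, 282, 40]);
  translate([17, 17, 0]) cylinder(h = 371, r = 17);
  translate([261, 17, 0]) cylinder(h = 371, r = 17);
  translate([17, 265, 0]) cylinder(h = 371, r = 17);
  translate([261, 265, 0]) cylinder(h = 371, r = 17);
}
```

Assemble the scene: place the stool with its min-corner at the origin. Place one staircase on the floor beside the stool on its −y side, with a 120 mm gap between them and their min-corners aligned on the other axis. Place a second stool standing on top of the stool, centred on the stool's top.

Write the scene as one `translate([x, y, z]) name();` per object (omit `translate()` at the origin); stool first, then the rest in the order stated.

stool();
translate([0, -2115, 0]) staircase();
translate([8, 34, 432]) stool_2();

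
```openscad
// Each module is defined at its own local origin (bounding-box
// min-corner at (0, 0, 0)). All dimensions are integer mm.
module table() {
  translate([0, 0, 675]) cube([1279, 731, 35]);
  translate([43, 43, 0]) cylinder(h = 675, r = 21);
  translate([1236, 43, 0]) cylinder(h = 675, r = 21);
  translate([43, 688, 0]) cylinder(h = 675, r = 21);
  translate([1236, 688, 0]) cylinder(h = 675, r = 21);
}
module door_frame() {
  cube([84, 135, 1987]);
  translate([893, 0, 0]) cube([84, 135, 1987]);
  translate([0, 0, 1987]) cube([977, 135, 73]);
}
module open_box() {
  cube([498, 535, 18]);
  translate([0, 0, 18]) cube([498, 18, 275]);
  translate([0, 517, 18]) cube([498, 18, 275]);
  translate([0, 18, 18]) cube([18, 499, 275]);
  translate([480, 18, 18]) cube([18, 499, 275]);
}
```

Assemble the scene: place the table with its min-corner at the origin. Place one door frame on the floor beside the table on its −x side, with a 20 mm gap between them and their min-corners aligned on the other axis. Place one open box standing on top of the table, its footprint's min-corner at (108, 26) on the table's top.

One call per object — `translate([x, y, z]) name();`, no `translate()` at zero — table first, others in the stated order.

table();
translate([-997, 0, 0]) door_frame();
translate([108, 26, 710]) open_box();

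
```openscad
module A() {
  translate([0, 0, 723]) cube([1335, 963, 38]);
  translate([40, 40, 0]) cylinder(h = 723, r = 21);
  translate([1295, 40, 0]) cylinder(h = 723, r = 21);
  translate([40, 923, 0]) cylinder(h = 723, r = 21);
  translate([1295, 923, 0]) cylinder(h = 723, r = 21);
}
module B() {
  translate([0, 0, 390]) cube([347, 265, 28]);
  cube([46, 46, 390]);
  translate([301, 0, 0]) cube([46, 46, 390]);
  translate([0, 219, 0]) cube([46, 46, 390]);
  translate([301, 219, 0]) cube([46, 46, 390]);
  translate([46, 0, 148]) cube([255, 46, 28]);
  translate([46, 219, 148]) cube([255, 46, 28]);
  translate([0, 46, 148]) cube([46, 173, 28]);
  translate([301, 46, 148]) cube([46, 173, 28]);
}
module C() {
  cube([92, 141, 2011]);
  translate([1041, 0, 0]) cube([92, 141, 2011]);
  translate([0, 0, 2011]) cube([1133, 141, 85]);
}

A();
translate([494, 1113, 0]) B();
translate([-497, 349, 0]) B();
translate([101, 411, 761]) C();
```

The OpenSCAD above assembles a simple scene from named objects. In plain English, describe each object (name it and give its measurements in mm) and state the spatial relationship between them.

A is a table: top 1335 mm (x) × 963 mm (y), 38 mm thick, upper face at z = 761 mm, on four round legs of 42 mm diameter, each leg's bounding box inset 19 mm from the nearest pair of top edges, running from z = 0 to the bottom of the top.

B is a simple wooden stool: a rectangular seat 347 mm (x) by 265 mm (y), 28 mm thick, top face at z = 418 mm, on four square legs, each 46×46 mm in cross-section. The legs rest on z = 0, each flush with a corner of the seat. Four stretchers, 46 mm wide and 28 mm tall, connect adjacent legs with their undersides at z = 148 mm, each running between the inner faces of the legs it joins and aligned with the legs' outer faces on the other axis.

C is a door frame. The clear opening is 949 mm wide and 2011 mm high. Two 92 mm wide jambs, 141 mm deep, stand either side of the opening from the floor to the top of the opening. A 85 mm thick head sits across the top of both jambs, spanning the full outside width of the frame.

Two stools sit around the table at the +y, −x sides. The door frame is on top of the table, centred.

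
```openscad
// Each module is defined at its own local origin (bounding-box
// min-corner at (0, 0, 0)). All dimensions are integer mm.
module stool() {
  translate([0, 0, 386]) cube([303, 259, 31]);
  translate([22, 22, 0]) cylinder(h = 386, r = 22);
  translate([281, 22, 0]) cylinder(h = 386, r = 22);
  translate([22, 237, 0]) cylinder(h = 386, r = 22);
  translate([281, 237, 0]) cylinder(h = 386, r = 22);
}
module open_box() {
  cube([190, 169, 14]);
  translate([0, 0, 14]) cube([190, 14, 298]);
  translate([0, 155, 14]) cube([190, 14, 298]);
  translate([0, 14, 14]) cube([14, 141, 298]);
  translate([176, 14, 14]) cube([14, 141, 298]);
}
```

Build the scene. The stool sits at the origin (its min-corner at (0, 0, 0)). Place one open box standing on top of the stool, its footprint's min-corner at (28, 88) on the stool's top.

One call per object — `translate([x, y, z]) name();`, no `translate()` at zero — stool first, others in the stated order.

stool();
translate([28, 88, 417]) open_box();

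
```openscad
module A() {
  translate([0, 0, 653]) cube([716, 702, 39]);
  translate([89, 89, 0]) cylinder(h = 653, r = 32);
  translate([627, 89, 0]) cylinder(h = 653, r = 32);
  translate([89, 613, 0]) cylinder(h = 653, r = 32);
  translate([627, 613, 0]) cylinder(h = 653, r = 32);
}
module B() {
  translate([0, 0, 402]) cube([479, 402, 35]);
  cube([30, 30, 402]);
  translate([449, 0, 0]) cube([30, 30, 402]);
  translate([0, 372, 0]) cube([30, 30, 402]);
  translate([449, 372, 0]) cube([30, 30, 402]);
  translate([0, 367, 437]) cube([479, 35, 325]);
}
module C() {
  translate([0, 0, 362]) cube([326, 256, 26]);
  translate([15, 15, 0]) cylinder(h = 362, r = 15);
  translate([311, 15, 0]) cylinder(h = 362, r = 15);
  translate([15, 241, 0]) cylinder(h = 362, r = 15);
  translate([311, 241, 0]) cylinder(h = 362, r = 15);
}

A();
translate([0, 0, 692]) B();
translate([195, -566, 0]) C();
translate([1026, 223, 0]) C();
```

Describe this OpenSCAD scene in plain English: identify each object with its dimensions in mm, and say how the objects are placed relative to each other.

A is a table with a 716×702 mm rectangular top, 39 mm thick, top surface at z = 692 mm, supported by four round legs of 64 mm diameter, each leg's bounding box inset 57 mm from the nearest pair of top edges, running from the floor.

B is a chair: 479×402 mm seat, 35 mm thick, top at z = 437 mm, on four 30 mm square corner legs flush with the seat edges. A 35 mm thick backrest slab spans the full seat width, extending 325 mm above the seat top, its back face flush with the seat's +y edge.

C is a simple wooden stool: a rectangular seat 326 mm (x) by 256 mm (y), 26 mm thick, top face at z = 388 mm, on four round legs, each 30 mm in diameter. The legs rest on z = 0, each leg's axis is inset half a diameter from the nearest pair of seat edges (so the leg's bounding box is flush with the corner).

The chair is on top of the table. Two stools sit around the table at the −y, +x sides.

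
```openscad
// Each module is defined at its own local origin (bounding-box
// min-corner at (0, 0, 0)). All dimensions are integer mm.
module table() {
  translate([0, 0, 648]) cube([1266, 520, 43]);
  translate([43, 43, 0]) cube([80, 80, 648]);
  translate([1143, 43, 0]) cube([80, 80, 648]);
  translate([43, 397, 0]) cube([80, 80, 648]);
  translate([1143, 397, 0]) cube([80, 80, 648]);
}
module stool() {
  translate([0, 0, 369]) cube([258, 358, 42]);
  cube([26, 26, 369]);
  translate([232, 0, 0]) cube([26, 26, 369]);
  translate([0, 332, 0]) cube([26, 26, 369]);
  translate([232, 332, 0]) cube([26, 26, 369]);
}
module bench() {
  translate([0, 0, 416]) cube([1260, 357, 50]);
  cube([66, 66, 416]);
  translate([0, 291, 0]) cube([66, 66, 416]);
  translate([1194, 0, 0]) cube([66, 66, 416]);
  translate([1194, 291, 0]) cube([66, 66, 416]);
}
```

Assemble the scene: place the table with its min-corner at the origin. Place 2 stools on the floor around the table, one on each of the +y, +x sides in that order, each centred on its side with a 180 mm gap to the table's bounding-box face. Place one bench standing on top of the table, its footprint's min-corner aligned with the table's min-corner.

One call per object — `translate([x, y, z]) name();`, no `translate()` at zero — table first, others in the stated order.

table();
translate([504, 700, 0]) stool();
translate([1446, 81, 0]) stool();
translate([0, 0, 691]) bench();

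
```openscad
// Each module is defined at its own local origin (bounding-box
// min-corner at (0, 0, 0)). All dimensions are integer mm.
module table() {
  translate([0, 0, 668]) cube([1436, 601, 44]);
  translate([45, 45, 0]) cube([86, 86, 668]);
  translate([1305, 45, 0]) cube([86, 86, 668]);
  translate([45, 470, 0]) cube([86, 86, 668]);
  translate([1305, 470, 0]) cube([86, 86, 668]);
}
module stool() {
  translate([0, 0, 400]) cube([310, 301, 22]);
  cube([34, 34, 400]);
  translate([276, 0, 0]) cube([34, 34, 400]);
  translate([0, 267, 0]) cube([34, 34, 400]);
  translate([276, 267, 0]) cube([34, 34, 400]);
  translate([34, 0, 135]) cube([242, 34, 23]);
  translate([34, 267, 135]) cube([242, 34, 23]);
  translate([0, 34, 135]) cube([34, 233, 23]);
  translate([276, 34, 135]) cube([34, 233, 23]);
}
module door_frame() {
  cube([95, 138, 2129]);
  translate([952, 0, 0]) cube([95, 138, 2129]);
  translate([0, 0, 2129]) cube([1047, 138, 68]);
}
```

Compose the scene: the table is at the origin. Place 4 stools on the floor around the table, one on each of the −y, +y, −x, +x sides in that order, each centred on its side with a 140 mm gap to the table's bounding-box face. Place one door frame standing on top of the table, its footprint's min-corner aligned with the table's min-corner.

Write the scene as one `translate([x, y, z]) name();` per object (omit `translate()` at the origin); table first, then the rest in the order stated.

table();
translate([563, -441, 0]) stool();
translate([563, 741, 0]) stool();
translate([-450, 150, 0]) stool();
translate([1576, 150, 0]) stool();
translate([0, 0, 712]) door_frame();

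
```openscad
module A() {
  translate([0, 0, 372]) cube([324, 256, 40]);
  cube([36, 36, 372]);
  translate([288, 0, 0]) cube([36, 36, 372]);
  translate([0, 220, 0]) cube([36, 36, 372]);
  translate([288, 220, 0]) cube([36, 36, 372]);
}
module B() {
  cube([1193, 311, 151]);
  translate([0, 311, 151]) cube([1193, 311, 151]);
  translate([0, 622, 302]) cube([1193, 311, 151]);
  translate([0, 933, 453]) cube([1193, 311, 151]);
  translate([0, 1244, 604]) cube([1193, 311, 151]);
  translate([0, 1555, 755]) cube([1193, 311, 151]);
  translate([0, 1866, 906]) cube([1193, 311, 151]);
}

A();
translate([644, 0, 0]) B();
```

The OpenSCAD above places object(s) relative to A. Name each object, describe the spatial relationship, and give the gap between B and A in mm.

The staircase's nearest face is 320 mm from the stool's +x face.

A is a stool. B is a staircase. The staircase is on the floor beside the stool on its +x side. The gap between the staircase and the stool is 320 mm.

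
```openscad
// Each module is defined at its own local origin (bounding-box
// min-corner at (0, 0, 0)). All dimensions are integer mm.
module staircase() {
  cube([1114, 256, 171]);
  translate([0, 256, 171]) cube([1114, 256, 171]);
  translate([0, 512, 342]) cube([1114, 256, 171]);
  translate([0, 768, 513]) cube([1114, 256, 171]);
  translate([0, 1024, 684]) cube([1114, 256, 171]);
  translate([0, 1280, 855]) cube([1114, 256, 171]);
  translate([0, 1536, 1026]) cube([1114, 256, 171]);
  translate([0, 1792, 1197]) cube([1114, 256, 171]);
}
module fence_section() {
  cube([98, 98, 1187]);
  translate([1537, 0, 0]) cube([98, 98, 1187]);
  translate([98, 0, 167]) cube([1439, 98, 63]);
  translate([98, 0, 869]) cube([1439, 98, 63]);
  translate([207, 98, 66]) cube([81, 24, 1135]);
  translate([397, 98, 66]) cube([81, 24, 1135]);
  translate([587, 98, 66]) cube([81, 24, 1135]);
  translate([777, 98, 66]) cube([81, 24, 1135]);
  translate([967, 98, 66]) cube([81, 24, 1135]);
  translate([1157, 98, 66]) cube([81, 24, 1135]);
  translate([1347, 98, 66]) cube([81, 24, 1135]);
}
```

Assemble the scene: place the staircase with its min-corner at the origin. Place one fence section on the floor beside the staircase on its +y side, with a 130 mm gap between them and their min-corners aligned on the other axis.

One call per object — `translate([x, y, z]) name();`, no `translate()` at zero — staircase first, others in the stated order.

staircase();
translate([0, 2178, 0]) fence_section();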